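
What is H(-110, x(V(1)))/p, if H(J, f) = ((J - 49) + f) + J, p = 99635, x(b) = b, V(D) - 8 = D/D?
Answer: -52/19927 ≈ -0.0026095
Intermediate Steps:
V(D) = 9 (V(D) = 8 + D/D = 8 + 1 = 9)
H(J, f) = -49 + f + 2*J (H(J, f) = ((-49 + J) + f) + J = (-49 + J + f) + J = -49 + f + 2*J)
H(-110, x(V(1)))/p = (-49 + 9 + 2*(-110))/99635 = (-49 + 9 - 220)*(1/99635) = -260*1/99635 = -52/19927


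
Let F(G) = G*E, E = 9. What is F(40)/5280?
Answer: 3/44 ≈ 0.068182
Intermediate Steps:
F(G) = 9*G (F(G) = G*9 = 9*G)
F(40)/5280 = (9*40)/5280 = 360*(1/5280) = 3/44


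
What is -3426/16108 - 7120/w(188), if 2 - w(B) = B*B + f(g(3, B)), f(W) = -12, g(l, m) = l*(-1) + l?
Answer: -317581/28454782 ≈ -0.011161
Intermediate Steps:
g(l, m) = 0 (g(l, m) = -l + l = 0)
w(B) = 14 - B**2 (w(B) = 2 - (B*B - 12) = 2 - (B**2 - 12) = 2 - (-12 + B**2) = 2 + (12 - B**2) = 14 - B**2)
-3426/16108 - 7120/w(188) = -3426/16108 - 7120/(14 - 1*188**2) = -3426*1/16108 - 7120/(14 - 1*35344) = -1713/8054 - 7120/(14 - 35344) = -1713/8054 - 7120/(-35330) = -1713/8054 - 7120*(-1/35330) = -1713/8054 + 712/3533 = -317581/28454782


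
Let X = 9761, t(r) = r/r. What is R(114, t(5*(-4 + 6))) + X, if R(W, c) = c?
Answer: 9762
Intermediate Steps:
t(r) = 1
R(114, t(5*(-4 + 6))) + X = 1 + 9761 = 9762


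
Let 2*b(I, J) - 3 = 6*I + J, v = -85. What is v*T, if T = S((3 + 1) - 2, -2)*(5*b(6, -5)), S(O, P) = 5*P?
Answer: 72250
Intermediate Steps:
b(I, J) = 3/2 + J/2 + 3*I (b(I, J) = 3/2 + (6*I + J)/2 = 3/2 + (J + 6*I)/2 = 3/2 + (J/2 + 3*I) = 3/2 + J/2 + 3*I)
T = -850 (T = (5*(-2))*(5*(3/2 + (½)*(-5) + 3*6)) = -50*(3/2 - 5/2 + 18) = -50*17 = -10*85 = -850)
v*T = -85*(-850) = 72250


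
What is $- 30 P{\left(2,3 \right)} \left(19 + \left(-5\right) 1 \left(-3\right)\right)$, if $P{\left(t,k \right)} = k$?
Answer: $-3060$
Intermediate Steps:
$- 30 P{\left(2,3 \right)} \left(19 + \left(-5\right) 1 \left(-3\right)\right) = - 30 \cdot 3 \left(19 + \left(-5\right) 1 \left(-3\right)\right) = - 30 \cdot 3 \left(19 - -15\right) = - 30 \cdot 3 \left(19 + 15\right) = - 30 \cdot 3 \cdot 34 = \left(-30\right) 102 = -3060$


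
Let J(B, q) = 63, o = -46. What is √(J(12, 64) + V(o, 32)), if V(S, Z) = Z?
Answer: √95 ≈ 9.7468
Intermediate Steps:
√(J(12, 64) + V(o, 32)) = √(63 + 32) = √95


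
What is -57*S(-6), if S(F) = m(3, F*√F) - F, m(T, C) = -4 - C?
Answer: -114 - 342*I*√6 ≈ -114.0 - 837.73*I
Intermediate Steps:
S(F) = -4 - F - F^(3/2) (S(F) = (-4 - F*√F) - F = (-4 - F^(3/2)) - F = -4 - F - F^(3/2))
-57*S(-6) = -57*(-4 - 1*(-6) - (-6)^(3/2)) = -57*(-4 + 6 - (-6)*I*√6) = -57*(-4 + 6 + 6*I*√6) = -57*(2 + 6*I*√6) = -114 - 342*I*√6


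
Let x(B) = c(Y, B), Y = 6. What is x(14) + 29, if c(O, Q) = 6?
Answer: 35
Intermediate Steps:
x(B) = 6
x(14) + 29 = 6 + 29 = 35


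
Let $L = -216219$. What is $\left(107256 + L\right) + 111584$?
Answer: $2621$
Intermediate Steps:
$\left(107256 + L\right) + 111584 = \left(107256 - 216219\right) + 111584 = -108963 + 111584 = 2621$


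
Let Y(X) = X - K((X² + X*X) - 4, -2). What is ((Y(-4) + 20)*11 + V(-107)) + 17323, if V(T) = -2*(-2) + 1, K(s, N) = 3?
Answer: 17471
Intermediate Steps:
V(T) = 5 (V(T) = 4 + 1 = 5)
Y(X) = -3 + X (Y(X) = X - 1*3 = X - 3 = -3 + X)
((Y(-4) + 20)*11 + V(-107)) + 17323 = (((-3 - 4) + 20)*11 + 5) + 17323 = ((-7 + 20)*11 + 5) + 17323 = (13*11 + 5) + 17323 = (143 + 5) + 17323 = 148 + 17323 = 17471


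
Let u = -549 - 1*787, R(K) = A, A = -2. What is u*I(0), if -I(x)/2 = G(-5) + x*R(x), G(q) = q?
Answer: -13360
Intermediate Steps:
R(K) = -2
I(x) = 10 + 4*x (I(x) = -2*(-5 + x*(-2)) = -2*(-5 - 2*x) = 10 + 4*x)
u = -1336 (u = -549 - 787 = -1336)
u*I(0) = -1336*(10 + 4*0) = -1336*(10 + 0) = -1336*10 = -13360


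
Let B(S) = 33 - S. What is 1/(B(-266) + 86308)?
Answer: 1/86607 ≈ 1.1546e-5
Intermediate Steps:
1/(B(-266) + 86308) = 1/((33 - 1*(-266)) + 86308) = 1/((33 + 266) + 86308) = 1/(299 + 86308) = 1/86607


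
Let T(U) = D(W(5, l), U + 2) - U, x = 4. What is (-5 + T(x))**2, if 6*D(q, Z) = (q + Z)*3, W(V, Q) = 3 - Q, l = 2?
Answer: 121/4 ≈ 30.250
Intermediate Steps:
D(q, Z) = Z/2 + q/2 (D(q, Z) = ((q + Z)*3)/6 = ((Z + q)*3)/6 = (3*Z + 3*q)/6 = Z/2 + q/2)
T(U) = 3/2 - U/2 (T(U) = ((U + 2)/2 + (3 - 1*2)/2) - U = ((2 + U)/2 + (3 - 2)/2) - U = ((1 + U/2) + (1/2)*1) - U = ((1 + U/2) + 1/2) - U = (3/2 + U/2) - U = 3/2 - U/2)
(-5 + T(x))**2 = (-5 + (3/2 - 1/2*4))**2 = (-5 + (3/2 - 2))**2 = (-5 - 1/2)**2 = (-11/2)**2 = 121/4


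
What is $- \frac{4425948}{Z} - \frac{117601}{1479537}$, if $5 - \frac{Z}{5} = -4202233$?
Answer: $- \frac{1503215130211}{5181138836505} \approx -0.29013$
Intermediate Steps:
$Z = 21011190$ ($Z = 25 - -21011165 = 25 + 21011165 = 21011190$)
$- \frac{4425948}{Z} - \frac{117601}{1479537} = - \frac{4425948}{21011190} - \frac{117601}{1479537} = \left(-4425948\right) \frac{1}{21011190} - \frac{117601}{1479537} = - \frac{737658}{3501865} - \frac{117601}{1479537} = - \frac{1503215130211}{5181138836505}$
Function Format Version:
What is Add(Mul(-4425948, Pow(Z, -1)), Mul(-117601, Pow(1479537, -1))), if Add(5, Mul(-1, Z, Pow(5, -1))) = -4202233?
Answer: Rational(-1503215130211, 5181138836505) ≈ -0.29013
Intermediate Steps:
Z = 21011190 (Z = Add(25, Mul(-5, -4202233)) = Add(25, 21011165) = 21011190)
Add(Mul(-4425948, Pow(Z, -1)), Mul(-117601, Pow(1479537, -1))) = Add(Mul(-4425948, Pow(21011190, -1)), Mul(-117601, Pow(1479537, -1))) = Add(Mul(-4425948, Rational(1, 21011190)), Mul(-117601, Rational(1, 1479537))) = Add(Rational(-737658, 3501865), Rational(-117601, 1479537)) = Rational(-1503215130211, 5181138836505)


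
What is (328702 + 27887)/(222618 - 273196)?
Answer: -356589/50578 ≈ -7.0503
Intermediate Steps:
(328702 + 27887)/(222618 - 273196) = 356589/(-50578) = 356589*(-1/50578) = -356589/50578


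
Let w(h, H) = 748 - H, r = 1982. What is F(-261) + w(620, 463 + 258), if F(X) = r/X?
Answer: 5065/261 ≈ 19.406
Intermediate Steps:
F(X) = 1982/X
F(-261) + w(620, 463 + 258) = 1982/(-261) + (748 - (463 + 258)) = 1982*(-1/261) + (748 - 1*721) = -1982/261 + (748 - 721) = -1982/261 + 27 = 5065/261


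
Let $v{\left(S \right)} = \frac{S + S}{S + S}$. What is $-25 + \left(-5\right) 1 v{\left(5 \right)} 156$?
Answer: $-805$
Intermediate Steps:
$v{\left(S \right)} = 1$ ($v{\left(S \right)} = \frac{2 S}{2 S} = 2 S \frac{1}{2 S} = 1$)
$-25 + \left(-5\right) 1 v{\left(5 \right)} 156 = -25 + \left(-5\right) 1 \cdot 1 \cdot 156 = -25 + \left(-5\right) 1 \cdot 156 = -25 - 780 = -805$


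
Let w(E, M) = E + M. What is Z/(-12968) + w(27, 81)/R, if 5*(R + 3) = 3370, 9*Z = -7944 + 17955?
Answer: 1962505/26104584 ≈ 0.075179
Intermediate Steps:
Z = 3337/3 (Z = (-7944 + 17955)/9 = (⅑)*10011 = 3337/3 ≈ 1112.3)
R = 671 (R = -3 + (⅕)*3370 = -3 + 674 = 671)
Z/(-12968) + w(27, 81)/R = (3337/3)/(-12968) + (27 + 81)/671 = (3337/3)*(-1/12968) + 108*(1/671) = -3337/38904 + 108/671 = 1962505/26104584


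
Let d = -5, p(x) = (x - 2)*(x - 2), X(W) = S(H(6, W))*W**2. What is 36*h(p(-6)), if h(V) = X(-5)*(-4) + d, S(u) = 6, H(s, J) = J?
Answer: -21780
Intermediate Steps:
X(W) = 6*W**2
p(x) = (-2 + x)**2 (p(x) = (-2 + x)*(-2 + x) = (-2 + x)**2)
h(V) = -605 (h(V) = (6*(-5)**2)*(-4) - 5 = (6*25)*(-4) - 5 = 150*(-4) - 5 = -600 - 5 = -605)
36*h(p(-6)) = 36*(-605) = -21780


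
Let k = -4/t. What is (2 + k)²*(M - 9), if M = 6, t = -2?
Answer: -48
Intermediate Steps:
k = 2 (k = -4/(-2) = -4*(-½) = 2)
(2 + k)²*(M - 9) = (2 + 2)²*(6 - 9) = 4²*(-3) = 16*(-3) = -48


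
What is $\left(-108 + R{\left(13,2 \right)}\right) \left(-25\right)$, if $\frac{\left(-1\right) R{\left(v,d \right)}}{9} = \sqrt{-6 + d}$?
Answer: $2700 + 450 i \approx 2700.0 + 450.0 i$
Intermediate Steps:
$R{\left(v,d \right)} = - 9 \sqrt{-6 + d}$
$\left(-108 + R{\left(13,2 \right)}\right) \left(-25\right) = \left(-108 - 9 \sqrt{-6 + 2}\right) \left(-25\right) = \left(-108 - 9 \sqrt{-4}\right) \left(-25\right) = \left(-108 - 9 \cdot 2 i\right) \left(-25\right) = \left(-108 - 18 i\right) \left(-25\right) = 2700 + 450 i$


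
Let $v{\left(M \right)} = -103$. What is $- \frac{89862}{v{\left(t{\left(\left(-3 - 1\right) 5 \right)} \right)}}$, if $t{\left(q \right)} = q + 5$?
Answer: $\frac{89862}{103} \approx 872.45$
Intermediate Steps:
$t{\left(q \right)} = 5 + q$
$- \frac{89862}{v{\left(t{\left(\left(-3 - 1\right) 5 \right)} \right)}} = - \frac{89862}{-103} = \left(-89862\right) \left(- \frac{1}{103}\right) = \frac{89862}{103}$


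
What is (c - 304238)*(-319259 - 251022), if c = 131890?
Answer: 98286789788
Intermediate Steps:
(c - 304238)*(-319259 - 251022) = (131890 - 304238)*(-319259 - 251022) = -172348*(-570281) = 98286789788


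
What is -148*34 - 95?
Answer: -5127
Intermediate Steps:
-148*34 - 95 = -5032 - 95 = -5127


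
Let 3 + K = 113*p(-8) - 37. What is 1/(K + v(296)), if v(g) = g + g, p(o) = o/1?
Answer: -1/352 ≈ -0.0028409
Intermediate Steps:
p(o) = o (p(o) = o*1 = o)
K = -944 (K = -3 + (113*(-8) - 37) = -3 + (-904 - 37) = -3 - 941 = -944)
v(g) = 2*g
1/(K + v(296)) = 1/(-944 + 2*296) = 1/(-944 + 592) = 1/(-352) = -1/352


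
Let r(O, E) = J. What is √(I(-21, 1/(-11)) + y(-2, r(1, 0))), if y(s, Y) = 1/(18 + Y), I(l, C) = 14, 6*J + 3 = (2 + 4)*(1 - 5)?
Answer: 2*√285/9 ≈ 3.7515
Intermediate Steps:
J = -9/2 (J = -½ + ((2 + 4)*(1 - 5))/6 = -½ + (6*(-4))/6 = -½ + (⅙)*(-24) = -½ - 4 = -9/2 ≈ -4.5000)
r(O, E) = -9/2
√(I(-21, 1/(-11)) + y(-2, r(1, 0))) = √(14 + 1/(18 - 9/2)) = √(14 + 1/(27/2)) = √(14 + 2/27) = √(380/27) = 2*√285/9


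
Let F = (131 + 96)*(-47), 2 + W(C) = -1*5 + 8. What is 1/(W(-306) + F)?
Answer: -1/10668 ≈ -9.3738e-5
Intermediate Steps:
W(C) = 1 (W(C) = -2 + (-1*5 + 8) = -2 + (-5 + 8) = -2 + 3 = 1)
F = -10669 (F = 227*(-47) = -10669)
1/(W(-306) + F) = 1/(1 - 10669) = 1/(-10668) = -1/10668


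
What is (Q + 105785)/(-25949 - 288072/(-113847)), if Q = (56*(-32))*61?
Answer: 133846123/984642577 ≈ 0.13593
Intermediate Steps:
Q = -109312 (Q = -1792*61 = -109312)
(Q + 105785)/(-25949 - 288072/(-113847)) = (-109312 + 105785)/(-25949 - 288072/(-113847)) = -3527/(-25949 - 288072*(-1/113847)) = -3527/(-25949 + 96024/37949) = -3527/(-984642577/37949) = -3527*(-37949/984642577) = 133846123/984642577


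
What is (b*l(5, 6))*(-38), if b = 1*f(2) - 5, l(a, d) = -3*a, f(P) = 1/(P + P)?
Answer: -5415/2 ≈ -2707.5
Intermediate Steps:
f(P) = 1/(2*P)
b = -19/4 (b = 1*((½)/2) - 5 = 1*((½)*(½)) - 5 = 1*(¼) - 5 = ¼ - 5 = -19/4 ≈ -4.7500)
(b*l(5, 6))*(-38) = -(-57)*5/4*(-38) = -19/4*(-15)*(-38) = (285/4)*(-38) = -5415/2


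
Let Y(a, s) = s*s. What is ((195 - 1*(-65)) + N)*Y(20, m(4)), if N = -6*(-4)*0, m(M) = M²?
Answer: 66560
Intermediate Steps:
Y(a, s) = s²
N = 0 (N = 24*0 = 0)
((195 - 1*(-65)) + N)*Y(20, m(4)) = ((195 - 1*(-65)) + 0)*(4²)² = ((195 + 65) + 0)*16² = (260 + 0)*256 = 260*256 = 66560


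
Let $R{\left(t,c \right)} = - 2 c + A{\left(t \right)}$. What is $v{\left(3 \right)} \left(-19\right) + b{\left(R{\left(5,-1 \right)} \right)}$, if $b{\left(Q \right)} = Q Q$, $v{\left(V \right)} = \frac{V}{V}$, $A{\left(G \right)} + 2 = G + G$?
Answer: $81$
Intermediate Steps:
$A{\left(G \right)} = -2 + 2 G$ ($A{\left(G \right)} = -2 + \left(G + G\right) = -2 + 2 G$)
$v{\left(V \right)} = 1$
$R{\left(t,c \right)} = -2 - 2 c + 2 t$ ($R{\left(t,c \right)} = - 2 c + \left(-2 + 2 t\right) = -2 - 2 c + 2 t$)
$b{\left(Q \right)} = Q^{2}$
$v{\left(3 \right)} \left(-19\right) + b{\left(R{\left(5,-1 \right)} \right)} = 1 \left(-19\right) + \left(-2 - -2 + 2 \cdot 5\right)^{2} = -19 + \left(-2 + 2 + 10\right)^{2} = -19 + 10^{2} = -19 + 100 = 81$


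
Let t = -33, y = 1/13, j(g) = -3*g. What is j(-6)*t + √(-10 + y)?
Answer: -594 + I*√1677/13 ≈ -594.0 + 3.1501*I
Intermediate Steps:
y = 1/13 ≈ 0.076923
j(-6)*t + √(-10 + y) = -3*(-6)*(-33) + √(-10 + 1/13) = 18*(-33) + √(-129/13) = -594 + I*√1677/13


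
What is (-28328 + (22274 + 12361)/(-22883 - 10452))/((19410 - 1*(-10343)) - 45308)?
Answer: 188869703/103705185 ≈ 1.8212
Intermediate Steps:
(-28328 + (22274 + 12361)/(-22883 - 10452))/((19410 - 1*(-10343)) - 45308) = (-28328 + 34635/(-33335))/((19410 + 10343) - 45308) = (-28328 + 34635*(-1/33335))/(29753 - 45308) = (-28328 - 6927/6667)/(-15555) = -188869703/6667*(-1/15555) = 188869703/103705185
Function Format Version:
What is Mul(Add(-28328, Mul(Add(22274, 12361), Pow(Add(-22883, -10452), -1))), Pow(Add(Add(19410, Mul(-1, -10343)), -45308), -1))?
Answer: Rational(188869703, 103705185) ≈ 1.8212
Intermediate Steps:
Mul(Add(-28328, Mul(Add(22274, 12361), Pow(Add(-22883, -10452), -1))), Pow(Add(Add(19410, Mul(-1, -10343)), -45308), -1)) = Mul(Add(-28328, Mul(34635, Pow(-33335, -1))), Pow(Add(Add(19410, 10343), -45308), -1)) = Mul(Add(-28328, Mul(34635, Rational(-1, 33335))), Pow(Add(29753, -45308), -1)) = Mul(Add(-28328, Rational(-6927, 6667)), Pow(-15555, -1)) = Mul(Rational(-188869703, 6667), Rational(-1, 15555)) = Rational(188869703, 103705185)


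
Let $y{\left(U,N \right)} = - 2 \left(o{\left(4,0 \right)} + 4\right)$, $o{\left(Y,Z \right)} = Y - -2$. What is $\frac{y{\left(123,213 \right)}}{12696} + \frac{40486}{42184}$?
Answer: $\frac{32072911}{33473004} \approx 0.95817$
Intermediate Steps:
$o{\left(Y,Z \right)} = 2 + Y$ ($o{\left(Y,Z \right)} = Y + 2 = 2 + Y$)
$y{\left(U,N \right)} = -20$ ($y{\left(U,N \right)} = - 2 \left(\left(2 + 4\right) + 4\right) = - 2 \left(6 + 4\right) = \left(-2\right) 10 = -20$)
$\frac{y{\left(123,213 \right)}}{12696} + \frac{40486}{42184} = - \frac{20}{12696} + \frac{40486}{42184} = \left(-20\right) \frac{1}{12696} + 40486 \cdot \frac{1}{42184} = - \frac{5}{3174} + \frac{20243}{21092} = \frac{32072911}{33473004}$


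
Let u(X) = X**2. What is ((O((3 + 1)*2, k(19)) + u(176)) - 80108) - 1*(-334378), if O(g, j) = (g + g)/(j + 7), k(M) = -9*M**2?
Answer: 462383758/1621 ≈ 2.8525e+5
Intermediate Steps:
O(g, j) = 2*g/(7 + j) (O(g, j) = (2*g)/(7 + j) = 2*g/(7 + j))
((O((3 + 1)*2, k(19)) + u(176)) - 80108) - 1*(-334378) = ((2*((3 + 1)*2)/(7 - 9*19**2) + 176**2) - 80108) - 1*(-334378) = ((2*(4*2)/(7 - 9*361) + 30976) - 80108) + 334378 = ((2*8/(7 - 3249) + 30976) - 80108) + 334378 = ((2*8/(-3242) + 30976) - 80108) + 334378 = ((2*8*(-1/3242) + 30976) - 80108) + 334378 = ((-8/1621 + 30976) - 80108) + 334378 = (50212088/1621 - 80108) + 334378 = -79642980/1621 + 334378 = 462383758/1621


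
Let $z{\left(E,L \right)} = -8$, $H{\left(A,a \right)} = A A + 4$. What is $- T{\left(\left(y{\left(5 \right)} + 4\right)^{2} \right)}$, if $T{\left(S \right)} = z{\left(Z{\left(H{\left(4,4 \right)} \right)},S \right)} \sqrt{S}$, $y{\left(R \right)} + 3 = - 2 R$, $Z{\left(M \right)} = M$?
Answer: $72$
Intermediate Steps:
$H{\left(A,a \right)} = 4 + A^{2}$ ($H{\left(A,a \right)} = A^{2} + 4 = 4 + A^{2}$)
$y{\left(R \right)} = -3 - 2 R$
$T{\left(S \right)} = - 8 \sqrt{S}$
$- T{\left(\left(y{\left(5 \right)} + 4\right)^{2} \right)} = - \left(-8\right) \sqrt{\left(\left(-3 - 10\right) + 4\right)^{2}} = - \left(-8\right) \sqrt{\left(-13 + 4\right)^{2}} = - \left(-8\right) \sqrt{\left(-9\right)^{2}} = - \left(-8\right) \sqrt{81} = - \left(-8\right) 9 = \left(-1\right) \left(-72\right) = 72$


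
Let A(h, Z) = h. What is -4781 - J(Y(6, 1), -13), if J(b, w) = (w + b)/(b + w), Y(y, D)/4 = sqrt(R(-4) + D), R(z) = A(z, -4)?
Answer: -4782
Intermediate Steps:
R(z) = z
Y(y, D) = 4*sqrt(-4 + D)
J(b, w) = 1 (J(b, w) = (b + w)/(b + w) = 1)
-4781 - J(Y(6, 1), -13) = -4781 - 1*1 = -4781 - 1 = -4782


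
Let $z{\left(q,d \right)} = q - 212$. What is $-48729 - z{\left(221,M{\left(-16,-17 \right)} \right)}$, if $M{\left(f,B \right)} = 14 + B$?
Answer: $-48738$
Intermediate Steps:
$z{\left(q,d \right)} = -212 + q$ ($z{\left(q,d \right)} = q - 212 = -212 + q$)
$-48729 - z{\left(221,M{\left(-16,-17 \right)} \right)} = -48729 - \left(-212 + 221\right) = -48729 - 9 = -48738$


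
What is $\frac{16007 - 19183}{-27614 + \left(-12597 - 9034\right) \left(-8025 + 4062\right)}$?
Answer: $- \frac{3176}{85696039} \approx -3.7061 \cdot 10^{-5}$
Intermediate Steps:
$\frac{16007 - 19183}{-27614 + \left(-12597 - 9034\right) \left(-8025 + 4062\right)} = - \frac{3176}{-27614 - -85723653} = - \frac{3176}{-27614 + 85723653} = - \frac{3176}{85696039}$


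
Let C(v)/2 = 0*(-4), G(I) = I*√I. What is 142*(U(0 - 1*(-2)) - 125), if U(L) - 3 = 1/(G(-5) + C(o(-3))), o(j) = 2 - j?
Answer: -17324 + 142*I*√5/25 ≈ -17324.0 + 12.701*I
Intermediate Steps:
G(I) = I^(3/2)
C(v) = 0 (C(v) = 2*(0*(-4)) = 2*0 = 0)
U(L) = 3 + I*√5/25 (U(L) = 3 + 1/((-5)^(3/2) + 0) = 3 + 1/(-5*I*√5 + 0) = 3 + 1/(-5*I*√5) = 3 + I*√5/25)
142*(U(0 - 1*(-2)) - 125) = 142*((3 + I*√5/25) - 125) = 142*(-122 + I*√5/25) = -17324 + 142*I*√5/25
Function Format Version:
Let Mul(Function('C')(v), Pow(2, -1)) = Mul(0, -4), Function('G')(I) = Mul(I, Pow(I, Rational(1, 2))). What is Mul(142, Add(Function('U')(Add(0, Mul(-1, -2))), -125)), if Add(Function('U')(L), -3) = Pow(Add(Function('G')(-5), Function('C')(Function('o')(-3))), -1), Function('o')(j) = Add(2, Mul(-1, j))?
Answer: Add(-17324, Mul(Rational(142, 25), I, Pow(5, Rational(1, 2)))) ≈ Add(-17324., Mul(12.701, I))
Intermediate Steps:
Function('G')(I) = Pow(I, Rational(3, 2))
Function('C')(v) = 0 (Function('C')(v) = Mul(2, Mul(0, -4)) = Mul(2, 0) = 0)
Function('U')(L) = Add(3, Mul(Rational(1, 25), I, Pow(5, Rational(1, 2)))) (Function('U')(L) = Add(3, Pow(Add(Pow(-5, Rational(3, 2)), 0), -1)) = Add(3, Pow(Add(Mul(-5, I, Pow(5, Rational(1, 2))), 0), -1)) = Add(3, Pow(Mul(-5, I, Pow(5, Rational(1, 2))), -1)) = Add(3, Mul(Rational(1, 25), I, Pow(5, Rational(1, 2)))))
Mul(142, Add(Function('U')(Add(0, Mul(-1, -2))), -125)) = Mul(142, Add(Add(3, Mul(Rational(1, 25), I, Pow(5, Rational(1, 2)))), -125)) = Mul(142, Add(-122, Mul(Rational(1, 25), I, Pow(5, Rational(1, 2))))) = Add(-17324, Mul(Rational(142, 25), I, Pow(5, Rational(1, 2))))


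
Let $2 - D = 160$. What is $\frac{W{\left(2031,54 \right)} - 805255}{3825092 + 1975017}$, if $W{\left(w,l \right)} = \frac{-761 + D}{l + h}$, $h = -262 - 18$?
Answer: $- \frac{181986711}{1310824634} \approx -0.13883$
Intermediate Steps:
$D = -158$ ($D = 2 - 160 = -158$)
$h = -280$
$W{\left(w,l \right)} = - \frac{919}{-280 + l}$ ($W{\left(w,l \right)} = \frac{-761 - 158}{l - 280} = - \frac{919}{-280 + l}$)
$\frac{W{\left(2031,54 \right)} - 805255}{3825092 + 1975017} = \frac{- \frac{919}{-280 + 54} - 805255}{3825092 + 1975017} = \frac{- \frac{919}{-226} - 805255}{5800109} = \left(\left(-919\right) \left(- \frac{1}{226}\right) - 805255\right) \frac{1}{5800109} = \left(\frac{919}{226} - 805255\right) \frac{1}{5800109} = \left(- \frac{181986711}{226}\right) \frac{1}{5800109} = - \frac{181986711}{1310824634}$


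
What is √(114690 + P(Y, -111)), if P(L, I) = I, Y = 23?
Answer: 3*√12731 ≈ 338.50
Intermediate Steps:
√(114690 + P(Y, -111)) = √(114690 - 111) = √114579 = 3*√12731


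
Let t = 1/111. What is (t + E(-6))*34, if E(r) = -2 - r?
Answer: 15130/111 ≈ 136.31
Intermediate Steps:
t = 1/111 ≈ 0.0090090
(t + E(-6))*34 = (1/111 + (-2 - 1*(-6)))*34 = (1/111 + (-2 + 6))*34 = (1/111 + 4)*34 = (445/111)*34 = 15130/111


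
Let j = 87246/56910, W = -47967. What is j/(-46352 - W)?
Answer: 14541/15318275 ≈ 0.00094926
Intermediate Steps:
j = 14541/9485 (j = 87246*(1/56910) = 14541/9485 ≈ 1.5331)
j/(-46352 - W) = 14541/(9485*(-46352 - 1*(-47967))) = 14541/(9485*(-46352 + 47967)) = (14541/9485)/1615 = (14541/9485)*(1/1615) = 14541/15318275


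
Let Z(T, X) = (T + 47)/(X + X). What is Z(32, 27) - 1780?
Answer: -96041/54 ≈ -1778.5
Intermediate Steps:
Z(T, X) = (47 + T)/(2*X) (Z(T, X) = (47 + T)/((2*X)) = (47 + T)*(1/(2*X)) = (47 + T)/(2*X))
Z(32, 27) - 1780 = (½)*(47 + 32)/27 - 1780 = (½)*(1/27)*79 - 1780 = 79/54 - 1780 = -96041/54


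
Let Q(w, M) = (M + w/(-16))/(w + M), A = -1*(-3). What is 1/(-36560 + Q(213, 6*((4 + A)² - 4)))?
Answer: -2576/94177191 ≈ -2.7353e-5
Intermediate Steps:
A = 3
Q(w, M) = (M - w/16)/(M + w) (Q(w, M) = (M + w*(-1/16))/(M + w) = (M - w/16)/(M + w))
1/(-36560 + Q(213, 6*((4 + A)² - 4))) = 1/(-36560 + (6*((4 + 3)² - 4) - 1/16*213)/(6*((4 + 3)² - 4) + 213)) = 1/(-36560 + (6*(7² - 4) - 213/16)/(6*(7² - 4) + 213)) = 1/(-36560 + (6*(49 - 4) - 213/16)/(6*(49 - 4) + 213)) = 1/(-36560 + (6*45 - 213/16)/(6*45 + 213)) = 1/(-36560 + (270 - 213/16)/(270 + 213)) = 1/(-36560 + (4107/16)/483) = 1/(-36560 + (1/483)*(4107/16)) = 1/(-36560 + 1369/2576) = 1/(-94177191/2576) = -2576/94177191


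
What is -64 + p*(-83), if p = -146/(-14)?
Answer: -6507/7 ≈ -929.57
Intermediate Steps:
p = 73/7 (p = -146*(-1/14) = 73/7 ≈ 10.429)
-64 + p*(-83) = -64 + (73/7)*(-83) = -64 - 6059/7 = -6507/7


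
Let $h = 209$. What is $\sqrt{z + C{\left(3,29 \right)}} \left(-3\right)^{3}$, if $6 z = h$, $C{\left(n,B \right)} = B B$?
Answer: $- \frac{9 \sqrt{31530}}{2} \approx -799.05$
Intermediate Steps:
$C{\left(n,B \right)} = B^{2}$
$z = \frac{209}{6}$ ($z = \frac{1}{6} \cdot 209 = \frac{209}{6} \approx 34.833$)
$\sqrt{z + C{\left(3,29 \right)}} \left(-3\right)^{3} = \sqrt{\frac{209}{6} + 29^{2}} \left(-3\right)^{3} = \sqrt{\frac{209}{6} + 841} \left(-27\right) = \sqrt{\frac{5255}{6}} \left(-27\right) = \frac{\sqrt{31530}}{6} \left(-27\right) = - \frac{9 \sqrt{31530}}{2}$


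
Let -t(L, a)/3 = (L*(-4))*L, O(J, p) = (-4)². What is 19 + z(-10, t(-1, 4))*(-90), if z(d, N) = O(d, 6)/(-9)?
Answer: 179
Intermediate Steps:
O(J, p) = 16
t(L, a) = 12*L² (t(L, a) = -3*L*(-4)*L = -3*(-4*L)*L = -(-12)*L² = 12*L²)
z(d, N) = -16/9 (z(d, N) = 16/(-9) = 16*(-⅑) = -16/9)
19 + z(-10, t(-1, 4))*(-90) = 19 - 16/9*(-90) = 19 + 160 = 179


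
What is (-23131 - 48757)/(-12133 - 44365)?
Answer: 35944/28249 ≈ 1.2724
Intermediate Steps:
(-23131 - 48757)/(-12133 - 44365) = -71888/(-56498) = -71888*(-1/56498) = 35944/28249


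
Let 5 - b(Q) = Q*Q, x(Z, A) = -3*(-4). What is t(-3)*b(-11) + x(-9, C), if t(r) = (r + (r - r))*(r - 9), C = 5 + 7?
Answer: -4164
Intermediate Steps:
C = 12
t(r) = r*(-9 + r) (t(r) = (r + 0)*(-9 + r) = r*(-9 + r))
x(Z, A) = 12
b(Q) = 5 - Q² (b(Q) = 5 - Q*Q = 5 - Q²)
t(-3)*b(-11) + x(-9, C) = (-3*(-9 - 3))*(5 - 1*(-11)²) + 12 = (-3*(-12))*(5 - 1*121) + 12 = 36*(5 - 121) + 12 = 36*(-116) + 12 = -4176 + 12 = -4164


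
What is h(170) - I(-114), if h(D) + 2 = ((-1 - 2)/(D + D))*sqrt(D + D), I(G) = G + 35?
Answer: 77 - 3*sqrt(85)/170 ≈ 76.837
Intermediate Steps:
I(G) = 35 + G
h(D) = -2 - 3*sqrt(2)/(2*sqrt(D)) (h(D) = -2 + ((-1 - 2)/(D + D))*sqrt(D + D) = -2 + (-3*1/(2*D))*sqrt(2*D) = -2 + (-3/(2*D))*(sqrt(2)*sqrt(D)) = -2 - 3*sqrt(2)/(2*sqrt(D)))
h(170) - I(-114) = (-2 - 3*sqrt(2)/(2*sqrt(170))) - (35 - 114) = (-2 - 3*sqrt(2)*sqrt(170)/170/2) - 1*(-79) = (-2 - 3*sqrt(85)/170) + 79 = 77 - 3*sqrt(85)/170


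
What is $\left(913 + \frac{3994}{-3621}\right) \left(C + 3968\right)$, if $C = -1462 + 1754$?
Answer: $\frac{66039580}{17} \approx 3.8847 \cdot 10^{6}$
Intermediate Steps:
$C = 292$
$\left(913 + \frac{3994}{-3621}\right) \left(C + 3968\right) = \left(913 + \frac{3994}{-3621}\right) \left(292 + 3968\right) = \left(913 + 3994 \left(- \frac{1}{3621}\right)\right) 4260 = \left(913 - \frac{3994}{3621}\right) 4260 = \frac{3301979}{3621} \cdot 4260 = \frac{66039580}{17}$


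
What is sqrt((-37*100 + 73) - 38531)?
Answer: I*sqrt(42158) ≈ 205.32*I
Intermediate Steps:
sqrt((-37*100 + 73) - 38531) = sqrt((-3700 + 73) - 38531) = sqrt(-3627 - 38531) = sqrt(-42158) = I*sqrt(42158)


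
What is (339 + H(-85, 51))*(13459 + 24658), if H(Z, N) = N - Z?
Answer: 18105575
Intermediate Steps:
(339 + H(-85, 51))*(13459 + 24658) = (339 + (51 - 1*(-85)))*(13459 + 24658) = (339 + (51 + 85))*38117 = (339 + 136)*38117 = 475*38117 = 18105575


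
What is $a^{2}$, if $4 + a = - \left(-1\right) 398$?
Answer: $155236$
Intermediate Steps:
$a = 394$ ($a = -4 - \left(-1\right) 398 = -4 - -398 = -4 + 398 = 394$)
$a^{2} = 394^{2} = 155236$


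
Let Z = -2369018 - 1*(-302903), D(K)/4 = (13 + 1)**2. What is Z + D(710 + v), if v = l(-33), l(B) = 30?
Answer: -2065331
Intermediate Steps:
v = 30
D(K) = 784 (D(K) = 4*(13 + 1)**2 = 4*14**2 = 4*196 = 784)
Z = -2066115 (Z = -2369018 + 302903 = -2066115)
Z + D(710 + v) = -2066115 + 784 = -2065331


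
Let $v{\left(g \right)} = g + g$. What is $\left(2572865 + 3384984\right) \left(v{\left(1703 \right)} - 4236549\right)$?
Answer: $-25220426789407$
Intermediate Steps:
$v{\left(g \right)} = 2 g$
$\left(2572865 + 3384984\right) \left(v{\left(1703 \right)} - 4236549\right) = \left(2572865 + 3384984\right) \left(2 \cdot 1703 - 4236549\right) = 5957849 \left(3406 - 4236549\right) = 5957849 \left(-4233143\right) = -25220426789407$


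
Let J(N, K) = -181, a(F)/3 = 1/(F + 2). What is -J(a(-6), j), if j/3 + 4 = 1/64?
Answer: 181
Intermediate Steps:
j = -765/64 (j = -12 + 3/64 = -765/64 ≈ -11.953)
a(F) = 3/(2 + F) (a(F) = 3/(F + 2) = 3/(2 + F))
-J(a(-6), j) = -1*(-181) = 181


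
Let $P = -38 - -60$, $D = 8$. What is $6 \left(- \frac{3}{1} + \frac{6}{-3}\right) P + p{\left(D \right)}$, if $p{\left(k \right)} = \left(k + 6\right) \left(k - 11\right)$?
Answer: $-702$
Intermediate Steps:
$p{\left(k \right)} = \left(-11 + k\right) \left(6 + k\right)$ ($p{\left(k \right)} = \left(6 + k\right) \left(-11 + k\right) = \left(-11 + k\right) \left(6 + k\right)$)
$P = 22$ ($P = -38 + 60 = 22$)
$6 \left(- \frac{3}{1} + \frac{6}{-3}\right) P + p{\left(D \right)} = 6 \left(- \frac{3}{1} + \frac{6}{-3}\right) 22 - \left(106 - 64\right) = 6 \left(\left(-3\right) 1 + 6 \left(- \frac{1}{3}\right)\right) 22 - 42 = 6 \left(-3 - 2\right) 22 - 42 = 6 \left(-5\right) 22 - 42 = \left(-30\right) 22 - 42 = -660 - 42 = -702$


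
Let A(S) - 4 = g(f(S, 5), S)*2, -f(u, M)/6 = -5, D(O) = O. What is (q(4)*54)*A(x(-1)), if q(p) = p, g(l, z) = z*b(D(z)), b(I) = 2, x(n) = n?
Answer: 0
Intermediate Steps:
f(u, M) = 30 (f(u, M) = -6*(-5) = 30)
g(l, z) = 2*z (g(l, z) = z*2 = 2*z)
A(S) = 4 + 4*S (A(S) = 4 + (2*S)*2 = 4 + 4*S)
(q(4)*54)*A(x(-1)) = (4*54)*(4 + 4*(-1)) = 216*(4 - 4) = 216*0 = 0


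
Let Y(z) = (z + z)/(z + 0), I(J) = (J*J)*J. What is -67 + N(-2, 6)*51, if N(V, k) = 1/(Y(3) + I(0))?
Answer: -83/2 ≈ -41.500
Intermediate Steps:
I(J) = J³ (I(J) = J²*J = J³)
Y(z) = 2 (Y(z) = (2*z)/z = 2)
N(V, k) = ½ (N(V, k) = 1/(2 + 0³) = 1/(2 + 0) = 1/2 = ½)
-67 + N(-2, 6)*51 = -67 + (½)*51 = -67 + 51/2 = -83/2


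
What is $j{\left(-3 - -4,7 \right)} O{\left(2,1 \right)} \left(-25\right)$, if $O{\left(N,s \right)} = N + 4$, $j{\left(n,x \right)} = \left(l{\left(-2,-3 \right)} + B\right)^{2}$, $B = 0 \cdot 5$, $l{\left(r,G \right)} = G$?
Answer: $-1350$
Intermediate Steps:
$B = 0$
$j{\left(n,x \right)} = 9$ ($j{\left(n,x \right)} = \left(-3 + 0\right)^{2} = \left(-3\right)^{2} = 9$)
$O{\left(N,s \right)} = 4 + N$
$j{\left(-3 - -4,7 \right)} O{\left(2,1 \right)} \left(-25\right) = 9 \left(4 + 2\right) \left(-25\right) = 9 \cdot 6 \left(-25\right) = 54 \left(-25\right) = -1350$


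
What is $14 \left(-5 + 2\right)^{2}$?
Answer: $126$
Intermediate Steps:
$14 \left(-5 + 2\right)^{2} = 14 \left(-3\right)^{2} = 14 \cdot 9 = 126$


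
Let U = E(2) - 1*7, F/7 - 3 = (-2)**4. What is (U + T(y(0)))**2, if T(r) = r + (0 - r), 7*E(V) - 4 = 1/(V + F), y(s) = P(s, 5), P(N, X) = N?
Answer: 36893476/893025 ≈ 41.313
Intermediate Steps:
F = 133 (F = 21 + 7*(-2)**4 = 21 + 7*16 = 21 + 112 = 133)
y(s) = s
E(V) = 4/7 + 1/(7*(133 + V)) (E(V) = 4/7 + 1/(7*(V + 133)) = 4/7 + 1/(7*(133 + V)))
T(r) = 0 (T(r) = r - r = 0)
U = -6074/945 (U = (533 + 4*2)/(7*(133 + 2)) - 1*7 = (1/7)*(533 + 8)/135 - 7 = (1/7)*(1/135)*541 - 7 = 541/945 - 7 = -6074/945 ≈ -6.4275)
(U + T(y(0)))**2 = (-6074/945 + 0)**2 = (-6074/945)**2 = 36893476/893025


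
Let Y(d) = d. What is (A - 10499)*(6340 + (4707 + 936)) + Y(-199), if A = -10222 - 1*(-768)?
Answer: -239096998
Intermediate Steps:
A = -9454 (A = -10222 + 768 = -9454)
(A - 10499)*(6340 + (4707 + 936)) + Y(-199) = (-9454 - 10499)*(6340 + (4707 + 936)) - 199 = -19953*(6340 + 5643) - 199 = -19953*11983 - 199 = -239096799 - 199 = -239096998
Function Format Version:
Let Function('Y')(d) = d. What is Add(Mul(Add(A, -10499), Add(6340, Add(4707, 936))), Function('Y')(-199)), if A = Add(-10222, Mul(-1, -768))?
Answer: -239096998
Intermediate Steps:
A = -9454 (A = Add(-10222, 768) = -9454)
Add(Mul(Add(A, -10499), Add(6340, Add(4707, 936))), Function('Y')(-199)) = Add(Mul(Add(-9454, -10499), Add(6340, Add(4707, 936))), -199) = Add(Mul(-19953, Add(6340, 5643)), -199) = Add(Mul(-19953, 11983), -199) = Add(-239096799, -199) = -239096998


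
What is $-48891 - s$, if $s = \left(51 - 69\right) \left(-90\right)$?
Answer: $-50511$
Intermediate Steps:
$s = 1620$ ($s = \left(-18\right) \left(-90\right) = 1620$)
$-48891 - s = -48891 - 1620 = -50511$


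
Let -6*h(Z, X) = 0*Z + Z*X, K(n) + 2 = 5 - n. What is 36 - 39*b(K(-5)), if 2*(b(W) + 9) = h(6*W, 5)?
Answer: 1167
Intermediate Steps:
K(n) = 3 - n (K(n) = -2 + (5 - n) = 3 - n)
h(Z, X) = -X*Z/6 (h(Z, X) = -(0*Z + Z*X)/6 = -(0 + X*Z)/6 = -X*Z/6)
b(W) = -9 - 5*W/2 (b(W) = -9 + (-1/6*5*6*W)/2 = -9 + (-5*W)/2 = -9 - 5*W/2)
36 - 39*b(K(-5)) = 36 - 39*(-9 - 5*(3 - 1*(-5))/2) = 36 - 39*(-9 - 5*(3 + 5)/2) = 36 - 39*(-9 - 5/2*8) = 36 - 39*(-9 - 20) = 36 - 39*(-29) = 36 + 1131 = 1167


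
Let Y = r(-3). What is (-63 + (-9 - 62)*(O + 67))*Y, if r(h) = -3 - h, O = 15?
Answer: 0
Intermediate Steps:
Y = 0 (Y = -3 - 1*(-3) = -3 + 3 = 0)
(-63 + (-9 - 62)*(O + 67))*Y = (-63 + (-9 - 62)*(15 + 67))*0 = (-63 - 71*82)*0 = (-63 - 5822)*0 = -5885*0 = 0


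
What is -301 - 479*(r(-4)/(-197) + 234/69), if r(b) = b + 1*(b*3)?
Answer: -8900417/4531 ≈ -1964.3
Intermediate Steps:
r(b) = 4*b (r(b) = b + 1*(3*b) = b + 3*b = 4*b)
-301 - 479*(r(-4)/(-197) + 234/69) = -301 - 479*((4*(-4))/(-197) + 234/69) = -301 - 479*(-16*(-1/197) + 234*(1/69)) = -301 - 479*(16/197 + 78/23) = -301 - 479*15734/4531 = -301 - 7536586/4531 = -8900417/4531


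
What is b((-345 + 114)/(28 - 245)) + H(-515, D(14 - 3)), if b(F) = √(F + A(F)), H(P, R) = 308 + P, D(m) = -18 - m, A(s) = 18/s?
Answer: -207 + 3*√232221/341 ≈ -202.76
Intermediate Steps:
b(F) = √(F + 18/F)
b((-345 + 114)/(28 - 245)) + H(-515, D(14 - 3)) = √((-345 + 114)/(28 - 245) + 18/(((-345 + 114)/(28 - 245)))) + (308 - 515) = √(-231/(-217) + 18/((-231/(-217)))) - 207 = √(-231*(-1/217) + 18/((-231*(-1/217)))) - 207 = √(33/31 + 18/(33/31)) - 207 = √(33/31 + 18*(31/33)) - 207 = √(33/31 + 186/11) - 207 = √(6129/341) - 207 = 3*√232221/341 - 207 = -207 + 3*√232221/341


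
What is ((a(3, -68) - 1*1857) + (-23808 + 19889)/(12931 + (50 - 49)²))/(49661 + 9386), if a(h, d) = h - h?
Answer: -24018643/763595804 ≈ -0.031455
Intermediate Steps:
a(h, d) = 0
((a(3, -68) - 1*1857) + (-23808 + 19889)/(12931 + (50 - 49)²))/(49661 + 9386) = ((0 - 1*1857) + (-23808 + 19889)/(12931 + (50 - 49)²))/(49661 + 9386) = ((0 - 1857) - 3919/(12931 + 1²))/59047 = (-1857 - 3919/(12931 + 1))*(1/59047) = (-1857 - 3919/12932)*(1/59047) = -24018643/12932*1/59047 = -24018643/763595804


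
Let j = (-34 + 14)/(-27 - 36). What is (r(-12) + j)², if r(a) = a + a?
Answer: 2226064/3969 ≈ 560.86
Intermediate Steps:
j = 20/63 (j = -20/(-63) = -20*(-1/63) = 20/63 ≈ 0.31746)
r(a) = 2*a
(r(-12) + j)² = (2*(-12) + 20/63)² = (-24 + 20/63)² = (-1492/63)² = 2226064/3969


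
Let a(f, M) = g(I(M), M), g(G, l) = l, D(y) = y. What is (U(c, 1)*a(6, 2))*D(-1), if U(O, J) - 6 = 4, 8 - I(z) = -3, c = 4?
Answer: -20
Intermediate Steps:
I(z) = 11 (I(z) = 8 - 1*(-3) = 8 + 3 = 11)
a(f, M) = M
U(O, J) = 10 (U(O, J) = 6 + 4 = 10)
(U(c, 1)*a(6, 2))*D(-1) = (10*2)*(-1) = 20*(-1) = -20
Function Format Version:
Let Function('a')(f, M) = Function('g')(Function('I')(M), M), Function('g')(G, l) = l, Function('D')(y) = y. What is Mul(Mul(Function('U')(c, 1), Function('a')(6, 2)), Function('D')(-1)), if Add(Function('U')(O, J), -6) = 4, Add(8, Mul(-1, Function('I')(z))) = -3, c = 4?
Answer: -20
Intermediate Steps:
Function('I')(z) = 11 (Function('I')(z) = Add(8, Mul(-1, -3)) = Add(8, 3) = 11)
Function('a')(f, M) = M
Function('U')(O, J) = 10 (Function('U')(O, J) = Add(6, 4) = 10)
Mul(Mul(Function('U')(c, 1), Function('a')(6, 2)), Function('D')(-1)) = Mul(Mul(10, 2), -1) = Mul(20, -1) = -20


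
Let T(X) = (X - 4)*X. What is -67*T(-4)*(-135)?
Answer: 289440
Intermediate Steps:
T(X) = X*(-4 + X) (T(X) = (-4 + X)*X = X*(-4 + X))
-67*T(-4)*(-135) = -(-268)*(-4 - 4)*(-135) = -(-268)*(-8)*(-135) = -67*32*(-135) = -2144*(-135) = 289440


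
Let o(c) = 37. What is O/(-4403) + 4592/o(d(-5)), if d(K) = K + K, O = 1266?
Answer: 545182/4403 ≈ 123.82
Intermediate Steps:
d(K) = 2*K
O/(-4403) + 4592/o(d(-5)) = 1266/(-4403) + 4592/37 = 1266*(-1/4403) + 4592*(1/37) = -1266/4403 + 4592/37 = 545182/4403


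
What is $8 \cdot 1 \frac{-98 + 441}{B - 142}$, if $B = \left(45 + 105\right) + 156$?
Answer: $\frac{686}{41} \approx 16.732$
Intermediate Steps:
$B = 306$ ($B = 150 + 156 = 306$)
$8 \cdot 1 \frac{-98 + 441}{B - 142} = 8 \cdot 1 \frac{-98 + 441}{306 - 142} = 8 \cdot \frac{343}{164} = \frac{686}{41}$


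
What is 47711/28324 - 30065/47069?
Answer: 1394147999/1333182356 ≈ 1.0457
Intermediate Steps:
47711/28324 - 30065/47069 = 1394147999/1333182356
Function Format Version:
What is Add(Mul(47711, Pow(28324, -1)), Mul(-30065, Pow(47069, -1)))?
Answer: Rational(1394147999, 1333182356) ≈ 1.0457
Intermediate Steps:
Add(Mul(47711, Pow(28324, -1)), Mul(-30065, Pow(47069, -1))) = Add(Mul(47711, Rational(1, 28324)), Mul(-30065, Rational(1, 47069))) = Add(Rational(47711, 28324), Rational(-30065, 47069)) = Rational(1394147999, 1333182356)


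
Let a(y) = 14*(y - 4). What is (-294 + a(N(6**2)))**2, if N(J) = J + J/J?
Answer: 28224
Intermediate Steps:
N(J) = 1 + J (N(J) = J + 1 = 1 + J)
a(y) = -56 + 14*y (a(y) = 14*(-4 + y) = -56 + 14*y)
(-294 + a(N(6**2)))**2 = (-294 + (-56 + 14*(1 + 6**2)))**2 = (-294 + (-56 + 14*(1 + 36)))**2 = (-294 + (-56 + 14*37))**2 = (-294 + (-56 + 518))**2 = (-294 + 462)**2 = 168**2 = 28224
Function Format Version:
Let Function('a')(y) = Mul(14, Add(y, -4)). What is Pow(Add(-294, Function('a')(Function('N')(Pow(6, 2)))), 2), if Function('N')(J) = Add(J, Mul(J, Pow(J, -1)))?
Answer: 28224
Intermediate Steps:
Function('N')(J) = Add(1, J) (Function('N')(J) = Add(J, 1) = Add(1, J))
Function('a')(y) = Add(-56, Mul(14, y)) (Function('a')(y) = Mul(14, Add(-4, y)) = Add(-56, Mul(14, y)))
Pow(Add(-294, Function('a')(Function('N')(Pow(6, 2)))), 2) = Pow(Add(-294, Add(-56, Mul(14, Add(1, Pow(6, 2))))), 2) = Pow(Add(-294, Add(-56, Mul(14, Add(1, 36)))), 2) = Pow(Add(-294, Add(-56, Mul(14, 37))), 2) = Pow(Add(-294, Add(-56, 518)), 2) = Pow(Add(-294, 462), 2) = Pow(168, 2) = 28224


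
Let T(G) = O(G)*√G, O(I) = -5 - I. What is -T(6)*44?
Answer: 484*√6 ≈ 1185.6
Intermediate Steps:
T(G) = √G*(-5 - G) (T(G) = (-5 - G)*√G = √G*(-5 - G))
-T(6)*44 = -√6*(-5 - 1*6)*44 = -√6*(-5 - 6)*44 = -√6*(-11)*44 = -(-11)*√6*44 = (11*√6)*44 = 484*√6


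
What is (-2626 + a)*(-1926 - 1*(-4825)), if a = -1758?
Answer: -12709216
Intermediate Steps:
(-2626 + a)*(-1926 - 1*(-4825)) = (-2626 - 1758)*(-1926 - 1*(-4825)) = -4384*(-1926 + 4825) = -4384*2899 = -12709216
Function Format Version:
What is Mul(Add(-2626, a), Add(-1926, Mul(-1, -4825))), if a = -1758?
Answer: -12709216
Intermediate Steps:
Mul(Add(-2626, a), Add(-1926, Mul(-1, -4825))) = Mul(Add(-2626, -1758), Add(-1926, Mul(-1, -4825))) = Mul(-4384, Add(-1926, 4825)) = Mul(-4384, 2899) = -12709216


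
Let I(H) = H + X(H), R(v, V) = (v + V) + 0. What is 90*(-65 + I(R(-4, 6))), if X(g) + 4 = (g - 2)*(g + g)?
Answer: -6030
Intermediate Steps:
R(v, V) = V + v (R(v, V) = (V + v) + 0 = V + v)
X(g) = -4 + 2*g*(-2 + g) (X(g) = -4 + (g - 2)*(g + g) = -4 + (-2 + g)*(2*g) = -4 + 2*g*(-2 + g))
I(H) = -4 - 3*H + 2*H**2 (I(H) = H + (-4 - 4*H + 2*H**2) = -4 - 3*H + 2*H**2)
90*(-65 + I(R(-4, 6))) = 90*(-65 + (-4 - 3*(6 - 4) + 2*(6 - 4)**2)) = 90*(-65 + (-4 - 3*2 + 2*2**2)) = 90*(-65 + (-4 - 6 + 2*4)) = 90*(-65 + (-4 - 6 + 8)) = 90*(-65 - 2) = 90*(-67) = -6030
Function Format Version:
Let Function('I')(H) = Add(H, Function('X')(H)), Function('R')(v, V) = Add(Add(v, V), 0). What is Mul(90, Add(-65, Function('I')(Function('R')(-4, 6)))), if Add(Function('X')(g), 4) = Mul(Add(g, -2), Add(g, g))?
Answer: -6030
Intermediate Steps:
Function('R')(v, V) = Add(V, v) (Function('R')(v, V) = Add(Add(V, v), 0) = Add(V, v))
Function('X')(g) = Add(-4, Mul(2, g, Add(-2, g))) (Function('X')(g) = Add(-4, Mul(Add(g, -2), Add(g, g))) = Add(-4, Mul(Add(-2, g), Mul(2, g))) = Add(-4, Mul(2, g, Add(-2, g))))
Function('I')(H) = Add(-4, Mul(-3, H), Mul(2, Pow(H, 2))) (Function('I')(H) = Add(H, Add(-4, Mul(-4, H), Mul(2, Pow(H, 2)))) = Add(-4, Mul(-3, H), Mul(2, Pow(H, 2))))
Mul(90, Add(-65, Function('I')(Function('R')(-4, 6)))) = Mul(90, Add(-65, Add(-4, Mul(-3, Add(6, -4)), Mul(2, Pow(Add(6, -4), 2))))) = Mul(90, Add(-65, Add(-4, Mul(-3, 2), Mul(2, Pow(2, 2))))) = Mul(90, Add(-65, Add(-4, -6, Mul(2, 4)))) = Mul(90, Add(-65, Add(-4, -6, 8))) = Mul(90, Add(-65, -2)) = Mul(90, -67) = -6030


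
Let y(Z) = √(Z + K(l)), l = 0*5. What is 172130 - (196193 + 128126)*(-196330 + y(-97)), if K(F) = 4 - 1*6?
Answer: 63673721400 - 972957*I*√11 ≈ 6.3674e+10 - 3.2269e+6*I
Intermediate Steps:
l = 0
K(F) = -2 (K(F) = 4 - 6 = -2)
y(Z) = √(-2 + Z) (y(Z) = √(Z - 2) = √(-2 + Z))
172130 - (196193 + 128126)*(-196330 + y(-97)) = 172130 - (196193 + 128126)*(-196330 + √(-2 - 97)) = 172130 - 324319*(-196330 + √(-99)) = 172130 - 324319*(-196330 + 3*I*√11) = 172130 - (-63673549270 + 972957*I*√11) = 172130 + (63673549270 - 972957*I*√11) = 63673721400 - 972957*I*√11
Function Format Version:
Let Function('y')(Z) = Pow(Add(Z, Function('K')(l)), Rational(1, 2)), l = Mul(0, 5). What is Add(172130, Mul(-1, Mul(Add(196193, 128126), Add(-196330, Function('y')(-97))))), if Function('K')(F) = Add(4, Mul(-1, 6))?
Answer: Add(63673721400, Mul(-972957, I, Pow(11, Rational(1, 2)))) ≈ Add(6.3674e+10, Mul(-3.2269e+6, I))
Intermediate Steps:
l = 0
Function('K')(F) = -2 (Function('K')(F) = Add(4, -6) = -2)
Function('y')(Z) = Pow(Add(-2, Z), Rational(1, 2)) (Function('y')(Z) = Pow(Add(Z, -2), Rational(1, 2)) = Pow(Add(-2, Z), Rational(1, 2)))
Add(172130, Mul(-1, Mul(Add(196193, 128126), Add(-196330, Function('y')(-97))))) = Add(172130, Mul(-1, Mul(Add(196193, 128126), Add(-196330, Pow(Add(-2, -97), Rational(1, 2)))))) = Add(172130, Mul(-1, Mul(324319, Add(-196330, Pow(-99, Rational(1, 2)))))) = Add(172130, Mul(-1, Mul(324319, Add(-196330, Mul(3, I, Pow(11, Rational(1, 2))))))) = Add(172130, Mul(-1, Add(-63673549270, Mul(972957, I, Pow(11, Rational(1, 2)))))) = Add(172130, Add(63673549270, Mul(-972957, I, Pow(11, Rational(1, 2))))) = Add(63673721400, Mul(-972957, I, Pow(11, Rational(1, 2))))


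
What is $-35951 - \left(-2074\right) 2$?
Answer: $-31803$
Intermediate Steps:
$-35951 - \left(-2074\right) 2 = -35951 - -4148 = -35951 + 4148 = -31803$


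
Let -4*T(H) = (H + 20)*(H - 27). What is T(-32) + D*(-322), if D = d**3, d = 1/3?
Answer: -5101/27 ≈ -188.93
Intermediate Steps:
d = 1/3 ≈ 0.33333
T(H) = -(-27 + H)*(20 + H)/4 (T(H) = -(H + 20)*(H - 27)/4 = -(20 + H)*(-27 + H)/4 = -(-27 + H)*(20 + H)/4)
D = 1/27 (D = (1/3)**3 = 1/27 ≈ 0.037037)
T(-32) + D*(-322) = (135 - 1/4*(-32)**2 + (7/4)*(-32)) + (1/27)*(-322) = (135 - 1/4*1024 - 56) - 322/27 = (135 - 256 - 56) - 322/27 = -177 - 322/27 = -5101/27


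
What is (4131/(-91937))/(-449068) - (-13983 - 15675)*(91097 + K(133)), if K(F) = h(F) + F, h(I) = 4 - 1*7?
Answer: 111703734105919850187/41285964716 ≈ 2.7056e+9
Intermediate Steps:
h(I) = -3 (h(I) = 4 - 7 = -3)
K(F) = -3 + F
(4131/(-91937))/(-449068) - (-13983 - 15675)*(91097 + K(133)) = (4131/(-91937))/(-449068) - (-13983 - 15675)*(91097 + (-3 + 133)) = (4131*(-1/91937))*(-1/449068) - (-29658)*(91097 + 130) = -4131/91937*(-1/449068) - (-29658)*91227 = 4131/41285964716 - 1*(-2705610366) = 4131/41285964716 + 2705610366 = 111703734105919850187/41285964716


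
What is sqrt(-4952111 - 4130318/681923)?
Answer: I*sqrt(2302828412369799633)/681923 ≈ 2225.3*I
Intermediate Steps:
sqrt(-4952111 - 4130318/681923) = sqrt(-3376962519771/681923) = I*sqrt(2302828412369799633)/681923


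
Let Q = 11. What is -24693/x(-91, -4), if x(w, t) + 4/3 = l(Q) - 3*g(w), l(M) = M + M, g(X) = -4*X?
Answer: 74079/3214 ≈ 23.049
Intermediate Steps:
l(M) = 2*M
x(w, t) = 62/3 + 12*w (x(w, t) = -4/3 + (2*11 - 3*(-4*w)) = -4/3 + (22 - (-12)*w) = -4/3 + (22 + 12*w) = 62/3 + 12*w)
-24693/x(-91, -4) = -24693/(62/3 + 12*(-91)) = -24693/(62/3 - 1092) = -24693/(-3214/3) = -24693*(-3/3214) = 74079/3214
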